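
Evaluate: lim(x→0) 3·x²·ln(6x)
This is a 0·∞ indeterminate form.

Rewrite 0·∞ as a quotient (0/0 or ∞/∞ form), then apply L'Hôpital's rule:
  lim(x→0) 3·x²·ln(6x) = 0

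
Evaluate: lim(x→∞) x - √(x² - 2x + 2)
This is an ∞-∞ indeterminate form.

Combine fractions or rationalize to convert ∞-∞ to 0/0 form:
  lim(x→∞) x - √(x² - 2x + 2) = 1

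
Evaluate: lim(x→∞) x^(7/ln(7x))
This is an exponential indeterminate form.

For exponential indeterminate forms, take the natural log:
  Let L = lim(x→∞) x^(7/ln(7x))
  Then ln(L) = lim(x→∞) [exponent × ln(base)]
  Evaluate using L'Hôpital or standard limits, then exponentiate.
  L = e^(7)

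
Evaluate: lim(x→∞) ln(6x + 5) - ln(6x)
This is an ∞-∞ indeterminate form.

Combine fractions or rationalize to convert ∞-∞ to 0/0 form:
  lim(x→∞) ln(6x + 5) - ln(6x) = 0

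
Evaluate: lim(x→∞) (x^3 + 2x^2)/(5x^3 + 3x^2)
This is an ∞/∞ indeterminate form.

Apply L'Hôpital's rule: differentiate numerator and denominator separately.
  f(x) = x^3 + 2·x^2   ⇒   f'(x) = 3·x^2 + 4·x
  g(x) = 5·x^3 + 3·x^2   ⇒   g'(x) = 15·x^2 + 6·x
  lim(x→∞) f'(x)/g'(x) = lim(x→∞) (3·x^2 + 4·x)/(15·x^2 + 6·x)
  = 1/5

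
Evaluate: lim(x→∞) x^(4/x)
This is an exponential indeterminate form.

For exponential indeterminate forms, take the natural log:
  Let L = lim(x→∞) x^(4/x)
  Then ln(L) = lim(x→∞) [exponent × ln(base)]
  Evaluate using L'Hôpital or standard limits, then exponentiate.
  L = 1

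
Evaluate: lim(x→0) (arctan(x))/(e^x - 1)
This is a 0/0 indeterminate form.

Apply L'Hôpital's rule: differentiate numerator and denominator separately.
  f(x) = atan(x)   ⇒   f'(x) = 1/(x^2 + 1)
  g(x) = e^(x) - 1   ⇒   g'(x) = e^(x)
  lim(x→0) f'(x)/g'(x) = lim(x→0) (1/(x^2 + 1))/(e^(x))
  = 1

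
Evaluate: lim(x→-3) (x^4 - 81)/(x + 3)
This is a standard limit.

Factor or rationalize the expression:
  lim(x→-3) (x^4 - 81)/(x + 3) = -108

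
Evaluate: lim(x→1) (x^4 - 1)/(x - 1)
This is a standard limit.

Factor or rationalize the expression:
  lim(x→1) (x^4 - 1)/(x - 1) = 4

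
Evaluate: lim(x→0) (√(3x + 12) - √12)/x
This is a standard limit.

Factor or rationalize the expression:
  lim(x→0) (√(3x + 12) - √12)/x = sqrt(3)/4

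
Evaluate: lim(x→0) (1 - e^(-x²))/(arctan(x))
This is a 0/0 indeterminate form.

Apply L'Hôpital's rule: differentiate numerator and denominator separately.
  f(x) = 1 - e^(-x^2)   ⇒   f'(x) = 2·x·e^(-x^2)
  g(x) = atan(x)   ⇒   g'(x) = 1/(x^2 + 1)
  lim(x→0) f'(x)/g'(x) = lim(x→0) (2·x·e^(-x^2))/(1/(x^2 + 1))
  = 0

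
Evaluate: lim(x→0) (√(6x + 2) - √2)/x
This is a standard limit.

Factor or rationalize the expression:
  lim(x→0) (√(6x + 2) - √2)/x = 3·sqrt(2)/2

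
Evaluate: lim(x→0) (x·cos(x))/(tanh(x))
This is a 0/0 indeterminate form.

Apply L'Hôpital's rule: differentiate numerator and denominator separately.
  f(x) = x·cos(x)   ⇒   f'(x) = -x·sin(x) + cos(x)
  g(x) = tanh(x)   ⇒   g'(x) = 1 - tanh(x)^2
  lim(x→0) f'(x)/g'(x) = lim(x→0) (-x·sin(x) + cos(x))/(1 - tanh(x)^2)
  = 1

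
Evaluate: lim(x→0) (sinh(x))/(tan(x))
This is a 0/0 indeterminate form.

Apply L'Hôpital's rule: differentiate numerator and denominator separately.
  f(x) = sinh(x)   ⇒   f'(x) = cosh(x)
  g(x) = tan(x)   ⇒   g'(x) = tan(x)^2 + 1
  lim(x→0) f'(x)/g'(x) = lim(x→0) (cosh(x))/(tan(x)^2 + 1)
  = 1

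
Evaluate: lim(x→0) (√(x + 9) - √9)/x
This is a standard limit.

Factor or rationalize the expression:
  lim(x→0) (√(x + 9) - √9)/x = 1/6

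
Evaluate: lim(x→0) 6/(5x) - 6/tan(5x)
This is an ∞-∞ indeterminate form.

Combine fractions or rationalize to convert ∞-∞ to 0/0 form:
  lim(x→0) 6/(5x) - 6/tan(5x) = 0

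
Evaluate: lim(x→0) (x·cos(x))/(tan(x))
This is a 0/0 indeterminate form.

Apply L'Hôpital's rule: differentiate numerator and denominator separately.
  f(x) = x·cos(x)   ⇒   f'(x) = -x·sin(x) + cos(x)
  g(x) = tan(x)   ⇒   g'(x) = tan(x)^2 + 1
  lim(x→0) f'(x)/g'(x) = lim(x→0) (-x·sin(x) + cos(x))/(tan(x)^2 + 1)
  = 1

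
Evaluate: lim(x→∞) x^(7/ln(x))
This is an exponential indeterminate form.

For exponential indeterminate forms, take the natural log:
  Let L = lim(x→∞) x^(7/ln(x))
  Then ln(L) = lim(x→∞) [exponent × ln(base)]
  Evaluate using L'Hôpital or standard limits, then exponentiate.
  L = e^(7)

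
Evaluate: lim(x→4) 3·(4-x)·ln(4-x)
This is a 0·∞ indeterminate form.

Rewrite 0·∞ as a quotient (0/0 or ∞/∞ form), then apply L'Hôpital's rule:
  lim(x→4) 3·(4-x)·ln(4-x) = 0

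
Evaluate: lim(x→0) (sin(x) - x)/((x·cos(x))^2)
This is a 0/0 indeterminate form.

Apply L'Hôpital's rule: differentiate numerator and denominator separately.
  f(x) = -x + sin(x)   ⇒   f'(x) = cos(x) - 1
  g(x) = x^2·cos(x)^2   ⇒   g'(x) = -2·x^2·sin(x)·cos(x) + 2·x·cos(x)^2
  lim(x→0) f'(x)/g'(x) = lim(x→0) (cos(x) - 1)/(-2·x^2·sin(x)·cos(x) + 2·x·cos(x)^2)
  = 0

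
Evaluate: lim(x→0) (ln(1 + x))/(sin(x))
This is a 0/0 indeterminate form.

Apply L'Hôpital's rule: differentiate numerator and denominator separately.
  f(x) = ln(x + 1)   ⇒   f'(x) = 1/(x + 1)
  g(x) = sin(x)   ⇒   g'(x) = cos(x)
  lim(x→0) f'(x)/g'(x) = lim(x→0) (1/(x + 1))/(cos(x))
  = 1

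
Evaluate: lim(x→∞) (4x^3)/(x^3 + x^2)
This is an ∞/∞ indeterminate form.

Apply L'Hôpital's rule: differentiate numerator and denominator separately.
  f(x) = 4·x^3   ⇒   f'(x) = 12·x^2
  g(x) = x^3 + x^2   ⇒   g'(x) = 3·x^2 + 2·x
  lim(x→∞) f'(x)/g'(x) = lim(x→∞) (12·x^2)/(3·x^2 + 2·x)
  = 4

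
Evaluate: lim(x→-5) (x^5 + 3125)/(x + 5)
This is a standard limit.

Factor or rationalize the expression:
  lim(x→-5) (x^5 + 3125)/(x + 5) = 3125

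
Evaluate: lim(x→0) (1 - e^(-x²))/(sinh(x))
This is a 0/0 indeterminate form.

Apply L'Hôpital's rule: differentiate numerator and denominator separately.
  f(x) = 1 - e^(-x^2)   ⇒   f'(x) = 2·x·e^(-x^2)
  g(x) = sinh(x)   ⇒   g'(x) = cosh(x)
  lim(x→0) f'(x)/g'(x) = lim(x→0) (2·x·e^(-x^2))/(cosh(x))
  = 0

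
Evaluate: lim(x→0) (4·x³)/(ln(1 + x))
This is a 0/0 indeterminate form.

Apply L'Hôpital's rule: differentiate numerator and denominator separately.
  f(x) = 4·x^3   ⇒   f'(x) = 12·x^2
  g(x) = ln(x + 1)   ⇒   g'(x) = 1/(x + 1)
  lim(x→0) f'(x)/g'(x) = lim(x→0) (12·x^2)/(1/(x + 1))
  = 0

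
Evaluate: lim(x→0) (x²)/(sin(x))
This is a 0/0 indeterminate form.

Apply L'Hôpital's rule: differentiate numerator and denominator separately.
  f(x) = x^2   ⇒   f'(x) = 2·x
  g(x) = sin(x)   ⇒   g'(x) = cos(x)
  lim(x→0) f'(x)/g'(x) = lim(x→0) (2·x)/(cos(x))
  = 0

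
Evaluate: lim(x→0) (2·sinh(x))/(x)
This is a 0/0 indeterminate form.

Apply L'Hôpital's rule: differentiate numerator and denominator separately.
  f(x) = 2·sinh(x)   ⇒   f'(x) = 2·cosh(x)
  g(x) = x   ⇒   g'(x) = 1
  lim(x→0) f'(x)/g'(x) = lim(x→0) (2·cosh(x))/(1)
  = 2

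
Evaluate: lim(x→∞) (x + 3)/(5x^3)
This is an ∞/∞ indeterminate form.

Apply L'Hôpital's rule: differentiate numerator and denominator separately.
  f(x) = x + 3   ⇒   f'(x) = 1
  g(x) = 5·x^3   ⇒   g'(x) = 15·x^2
  lim(x→∞) f'(x)/g'(x) = lim(x→∞) (1)/(15·x^2)
  = 0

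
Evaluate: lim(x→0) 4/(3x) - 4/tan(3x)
This is an ∞-∞ indeterminate form.

Combine fractions or rationalize to convert ∞-∞ to 0/0 form:
  lim(x→0) 4/(3x) - 4/tan(3x) = 0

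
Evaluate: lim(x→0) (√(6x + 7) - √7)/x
This is a standard limit.

Factor or rationalize the expression:
  lim(x→0) (√(6x + 7) - √7)/x = 3·sqrt(7)/7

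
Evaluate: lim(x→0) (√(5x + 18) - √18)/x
This is a standard limit.

Factor or rationalize the expression:
  lim(x→0) (√(5x + 18) - √18)/x = 5·sqrt(2)/12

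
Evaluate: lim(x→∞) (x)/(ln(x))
This is an ∞/∞ indeterminate form.

Apply L'Hôpital's rule: differentiate numerator and denominator separately.
  f(x) = x   ⇒   f'(x) = 1
  g(x) = ln(x)   ⇒   g'(x) = 1/x
  lim(x→∞) f'(x)/g'(x) = lim(x→∞) (1)/(1/x)
  = ∞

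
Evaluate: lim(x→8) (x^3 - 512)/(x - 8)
This is a standard limit.

Factor or rationalize the expression:
  lim(x→8) (x^3 - 512)/(x - 8) = 192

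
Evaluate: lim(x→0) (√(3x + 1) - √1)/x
This is a standard limit.

Factor or rationalize the expression:
  lim(x→0) (√(3x + 1) - √1)/x = 3/2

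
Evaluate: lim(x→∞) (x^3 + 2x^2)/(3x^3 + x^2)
This is an ∞/∞ indeterminate form.

Apply L'Hôpital's rule: differentiate numerator and denominator separately.
  f(x) = x^3 + 2·x^2   ⇒   f'(x) = 3·x^2 + 4·x
  g(x) = 3·x^3 + x^2   ⇒   g'(x) = 9·x^2 + 2·x
  lim(x→∞) f'(x)/g'(x) = lim(x→∞) (3·x^2 + 4·x)/(9·x^2 + 2·x)
  = 1/3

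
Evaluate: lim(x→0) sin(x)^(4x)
This is an exponential indeterminate form.

For exponential indeterminate forms, take the natural log:
  Let L = lim(x→0) sin(x)^(4x)
  Then ln(L) = lim(x→0) [exponent × ln(base)]
  Evaluate using L'Hôpital or standard limits, then exponentiate.
  L = 1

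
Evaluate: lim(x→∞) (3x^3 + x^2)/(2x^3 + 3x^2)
This is an ∞/∞ indeterminate form.

Apply L'Hôpital's rule: differentiate numerator and denominator separately.
  f(x) = 3·x^3 + x^2   ⇒   f'(x) = 9·x^2 + 2·x
  g(x) = 2·x^3 + 3·x^2   ⇒   g'(x) = 6·x^2 + 6·x
  lim(x→∞) f'(x)/g'(x) = lim(x→∞) (9·x^2 + 2·x)/(6·x^2 + 6·x)
  = 3/2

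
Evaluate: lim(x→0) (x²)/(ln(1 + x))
This is a 0/0 indeterminate form.

Apply L'Hôpital's rule: differentiate numerator and denominator separately.
  f(x) = x^2   ⇒   f'(x) = 2·x
  g(x) = ln(x + 1)   ⇒   g'(x) = 1/(x + 1)
  lim(x→0) f'(x)/g'(x) = lim(x→0) (2·x)/(1/(x + 1))
  = 0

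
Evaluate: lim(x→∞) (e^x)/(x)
This is an ∞/∞ indeterminate form.

Apply L'Hôpital's rule: differentiate numerator and denominator separately.
  f(x) = e^(x)   ⇒   f'(x) = e^(x)
  g(x) = x   ⇒   g'(x) = 1
  lim(x→∞) f'(x)/g'(x) = lim(x→∞) (e^(x))/(1)
  = ∞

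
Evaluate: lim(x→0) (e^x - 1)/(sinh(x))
This is a 0/0 indeterminate form.

Apply L'Hôpital's rule: differentiate numerator and denominator separately.
  f(x) = e^(x) - 1   ⇒   f'(x) = e^(x)
  g(x) = sinh(x)   ⇒   g'(x) = cosh(x)
  lim(x→0) f'(x)/g'(x) = lim(x→0) (e^(x))/(cosh(x))
  = 1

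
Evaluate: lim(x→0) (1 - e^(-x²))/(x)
This is a 0/0 indeterminate form.

Apply L'Hôpital's rule: differentiate numerator and denominator separately.
  f(x) = 1 - e^(-x^2)   ⇒   f'(x) = 2·x·e^(-x^2)
  g(x) = x   ⇒   g'(x) = 1
  lim(x→0) f'(x)/g'(x) = lim(x→0) (2·x·e^(-x^2))/(1)
  = 0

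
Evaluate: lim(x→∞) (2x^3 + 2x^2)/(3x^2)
This is an ∞/∞ indeterminate form.

Apply L'Hôpital's rule: differentiate numerator and denominator separately.
  f(x) = 2·x^3 + 2·x^2   ⇒   f'(x) = 6·x^2 + 4·x
  g(x) = 3·x^2   ⇒   g'(x) = 6·x
  lim(x→∞) f'(x)/g'(x) = lim(x→∞) (6·x^2 + 4·x)/(6·x)
  = ∞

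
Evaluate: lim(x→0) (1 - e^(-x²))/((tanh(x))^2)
This is a 0/0 indeterminate form.

Apply L'Hôpital's rule: differentiate numerator and denominator separately.
  f(x) = 1 - e^(-x^2)   ⇒   f'(x) = 2·x·e^(-x^2)
  g(x) = tanh(x)^2   ⇒   g'(x) = (2 - 2·tanh(x)^2)·tanh(x)
  lim(x→0) f'(x)/g'(x) = lim(x→0) (2·x·e^(-x^2))/((2 - 2·tanh(x)^2)·tanh(x))
  = 1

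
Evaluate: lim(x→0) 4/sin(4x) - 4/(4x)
This is an ∞-∞ indeterminate form.

Combine fractions or rationalize to convert ∞-∞ to 0/0 form:
  lim(x→0) 4/sin(4x) - 4/(4x) = 0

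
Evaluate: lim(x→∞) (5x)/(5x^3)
This is an ∞/∞ indeterminate form.

Apply L'Hôpital's rule: differentiate numerator and denominator separately.
  f(x) = 5·x   ⇒   f'(x) = 5
  g(x) = 5·x^3   ⇒   g'(x) = 15·x^2
  lim(x→∞) f'(x)/g'(x) = lim(x→∞) (5)/(15·x^2)
  = 0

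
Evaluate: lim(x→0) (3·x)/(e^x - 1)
This is a 0/0 indeterminate form.

Apply L'Hôpital's rule: differentiate numerator and denominator separately.
  f(x) = 3·x   ⇒   f'(x) = 3
  g(x) = e^(x) - 1   ⇒   g'(x) = e^(x)
  lim(x→0) f'(x)/g'(x) = lim(x→0) (3)/(e^(x))
  = 3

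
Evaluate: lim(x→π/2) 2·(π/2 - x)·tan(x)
This is a 0·∞ indeterminate form.

Rewrite 0·∞ as a quotient (0/0 or ∞/∞ form), then apply L'Hôpital's rule:
  lim(x→π/2) 2·(π/2 - x)·tan(x) = 2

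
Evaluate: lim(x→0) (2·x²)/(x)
This is a 0/0 indeterminate form.

Apply L'Hôpital's rule: differentiate numerator and denominator separately.
  f(x) = 2·x^2   ⇒   f'(x) = 4·x
  g(x) = x   ⇒   g'(x) = 1
  lim(x→0) f'(x)/g'(x) = lim(x→0) (4·x)/(1)
  = 0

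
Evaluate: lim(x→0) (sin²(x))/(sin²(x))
This is a 0/0 indeterminate form.

Apply L'Hôpital's rule: differentiate numerator and denominator separately.
  f(x) = sin(x)^2   ⇒   f'(x) = 2·sin(x)·cos(x)
  g(x) = sin(x)^2   ⇒   g'(x) = 2·sin(x)·cos(x)
  lim(x→0) f'(x)/g'(x) = lim(x→0) (2·sin(x)·cos(x))/(2·sin(x)·cos(x))
  = 1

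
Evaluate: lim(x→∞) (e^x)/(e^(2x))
This is an ∞/∞ indeterminate form.

Apply L'Hôpital's rule: differentiate numerator and denominator separately.
  f(x) = e^(x)   ⇒   f'(x) = e^(x)
  g(x) = e^(2·x)   ⇒   g'(x) = 2·e^(2·x)
  lim(x→∞) f'(x)/g'(x) = lim(x→∞) (e^(x))/(2·e^(2·x))
  = 0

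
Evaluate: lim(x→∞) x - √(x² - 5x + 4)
This is an ∞-∞ indeterminate form.

Combine fractions or rationalize to convert ∞-∞ to 0/0 form:
  lim(x→∞) x - √(x² - 5x + 4) = 5/2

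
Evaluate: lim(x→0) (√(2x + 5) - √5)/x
This is a standard limit.

Factor or rationalize the expression:
  lim(x→0) (√(2x + 5) - √5)/x = sqrt(5)/5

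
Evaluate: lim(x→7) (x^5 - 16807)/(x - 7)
This is a standard limit.

Factor or rationalize the expression:
  lim(x→7) (x^5 - 16807)/(x - 7) = 12005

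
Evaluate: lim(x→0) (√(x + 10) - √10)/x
This is a standard limit.

Factor or rationalize the expression:
  lim(x→0) (√(x + 10) - √10)/x = sqrt(10)/20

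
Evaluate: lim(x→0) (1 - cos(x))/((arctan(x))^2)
This is a 0/0 indeterminate form.

Apply L'Hôpital's rule: differentiate numerator and denominator separately.
  f(x) = 1 - cos(x)   ⇒   f'(x) = sin(x)
  g(x) = atan(x)^2   ⇒   g'(x) = 2·atan(x)/(x^2 + 1)
  lim(x→0) f'(x)/g'(x) = lim(x→0) (sin(x))/(2·atan(x)/(x^2 + 1))
  = 1/2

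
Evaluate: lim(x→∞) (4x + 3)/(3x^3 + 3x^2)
This is an ∞/∞ indeterminate form.

Apply L'Hôpital's rule: differentiate numerator and denominator separately.
  f(x) = 4·x + 3   ⇒   f'(x) = 4
  g(x) = 3·x^3 + 3·x^2   ⇒   g'(x) = 9·x^2 + 6·x
  lim(x→∞) f'(x)/g'(x) = lim(x→∞) (4)/(9·x^2 + 6·x)
  = 0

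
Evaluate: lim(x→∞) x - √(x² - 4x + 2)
This is an ∞-∞ indeterminate form.

Combine fractions or rationalize to convert ∞-∞ to 0/0 form:
  lim(x→∞) x - √(x² - 4x + 2) = 2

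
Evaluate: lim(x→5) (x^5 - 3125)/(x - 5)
This is a standard limit.

Factor or rationalize the expression:
  lim(x→5) (x^5 - 3125)/(x - 5) = 3125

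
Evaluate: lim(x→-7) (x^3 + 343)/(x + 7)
This is a standard limit.

Factor or rationalize the expression:
  lim(x→-7) (x^3 + 343)/(x + 7) = 147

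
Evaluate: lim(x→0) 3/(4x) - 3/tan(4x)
This is an ∞-∞ indeterminate form.

Combine fractions or rationalize to convert ∞-∞ to 0/0 form:
  lim(x→0) 3/(4x) - 3/tan(4x) = 0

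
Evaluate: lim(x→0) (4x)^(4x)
This is an exponential indeterminate form.

For exponential indeterminate forms, take the natural log:
  Let L = lim(x→0) (4x)^(4x)
  Then ln(L) = lim(x→0) [exponent × ln(base)]
  Evaluate using L'Hôpital or standard limits, then exponentiate.
  L = 1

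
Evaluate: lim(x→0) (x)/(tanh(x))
This is a 0/0 indeterminate form.

Apply L'Hôpital's rule: differentiate numerator and denominator separately.
  f(x) = x   ⇒   f'(x) = 1
  g(x) = tanh(x)   ⇒   g'(x) = 1 - tanh(x)^2
  lim(x→0) f'(x)/g'(x) = lim(x→0) (1)/(1 - tanh(x)^2)
  = 1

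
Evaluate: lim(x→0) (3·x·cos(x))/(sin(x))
This is a 0/0 indeterminate form.

Apply L'Hôpital's rule: differentiate numerator and denominator separately.
  f(x) = 3·x·cos(x)   ⇒   f'(x) = -3·x·sin(x) + 3·cos(x)
  g(x) = sin(x)   ⇒   g'(x) = cos(x)
  lim(x→0) f'(x)/g'(x) = lim(x→0) (-3·x·sin(x) + 3·cos(x))/(cos(x))
  = 3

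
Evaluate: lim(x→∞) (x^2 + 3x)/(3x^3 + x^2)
This is an ∞/∞ indeterminate form.

Apply L'Hôpital's rule: differentiate numerator and denominator separately.
  f(x) = x^2 + 3·x   ⇒   f'(x) = 2·x + 3
  g(x) = 3·x^3 + x^2   ⇒   g'(x) = 9·x^2 + 2·x
  lim(x→∞) f'(x)/g'(x) = lim(x→∞) (2·x + 3)/(9·x^2 + 2·x)
  = 0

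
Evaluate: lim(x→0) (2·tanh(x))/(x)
This is a 0/0 indeterminate form.

Apply L'Hôpital's rule: differentiate numerator and denominator separately.
  f(x) = 2·tanh(x)   ⇒   f'(x) = 2 - 2·tanh(x)^2
  g(x) = x   ⇒   g'(x) = 1
  lim(x→0) f'(x)/g'(x) = lim(x→0) (2 - 2·tanh(x)^2)/(1)
  = 2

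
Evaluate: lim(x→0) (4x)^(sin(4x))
This is an exponential indeterminate form.

For exponential indeterminate forms, take the natural log:
  Let L = lim(x→0) (4x)^(sin(4x))
  Then ln(L) = lim(x→0) [exponent × ln(base)]
  Evaluate using L'Hôpital or standard limits, then exponentiate.
  L = 1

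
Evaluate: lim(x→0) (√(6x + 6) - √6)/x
This is a standard limit.

Factor or rationalize the expression:
  lim(x→0) (√(6x + 6) - √6)/x = sqrt(6)/2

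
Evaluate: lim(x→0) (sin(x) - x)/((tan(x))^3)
This is a 0/0 indeterminate form.

Apply L'Hôpital's rule: differentiate numerator and denominator separately.
  f(x) = -x + sin(x)   ⇒   f'(x) = cos(x) - 1
  g(x) = tan(x)^3   ⇒   g'(x) = (3·tan(x)^2 + 3)·tan(x)^2
  lim(x→0) f'(x)/g'(x) = lim(x→0) (cos(x) - 1)/((3·tan(x)^2 + 3)·tan(x)^2)
  = -1/6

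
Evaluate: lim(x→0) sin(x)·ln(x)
This is a 0·∞ indeterminate form.

Rewrite 0·∞ as a quotient (0/0 or ∞/∞ form), then apply L'Hôpital's rule:
  lim(x→0) sin(x)·ln(x) = 0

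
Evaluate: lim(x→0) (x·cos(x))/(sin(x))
This is a 0/0 indeterminate form.

Apply L'Hôpital's rule: differentiate numerator and denominator separately.
  f(x) = x·cos(x)   ⇒   f'(x) = -x·sin(x) + cos(x)
  g(x) = sin(x)   ⇒   g'(x) = cos(x)
  lim(x→0) f'(x)/g'(x) = lim(x→0) (-x·sin(x) + cos(x))/(cos(x))
  = 1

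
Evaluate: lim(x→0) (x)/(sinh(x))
This is a 0/0 indeterminate form.

Apply L'Hôpital's rule: differentiate numerator and denominator separately.
  f(x) = x   ⇒   f'(x) = 1
  g(x) = sinh(x)   ⇒   g'(x) = cosh(x)
  lim(x→0) f'(x)/g'(x) = lim(x→0) (1)/(cosh(x))
  = 1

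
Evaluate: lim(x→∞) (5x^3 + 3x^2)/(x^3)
This is an ∞/∞ indeterminate form.

Apply L'Hôpital's rule: differentiate numerator and denominator separately.
  f(x) = 5·x^3 + 3·x^2   ⇒   f'(x) = 15·x^2 + 6·x
  g(x) = x^3   ⇒   g'(x) = 3·x^2
  lim(x→∞) f'(x)/g'(x) = lim(x→∞) (15·x^2 + 6·x)/(3·x^2)
  = 5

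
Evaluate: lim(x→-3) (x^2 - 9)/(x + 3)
This is a standard limit.

Factor or rationalize the expression:
  lim(x→-3) (x^2 - 9)/(x + 3) = -6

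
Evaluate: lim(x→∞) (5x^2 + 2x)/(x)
This is an ∞/∞ indeterminate form.

Apply L'Hôpital's rule: differentiate numerator and denominator separately.
  f(x) = 5·x^2 + 2·x   ⇒   f'(x) = 10·x + 2
  g(x) = x   ⇒   g'(x) = 1
  lim(x→∞) f'(x)/g'(x) = lim(x→∞) (10·x + 2)/(1)
  = ∞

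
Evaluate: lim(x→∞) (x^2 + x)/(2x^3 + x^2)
This is an ∞/∞ indeterminate form.

Apply L'Hôpital's rule: differentiate numerator and denominator separately.
  f(x) = x^2 + x   ⇒   f'(x) = 2·x + 1
  g(x) = 2·x^3 + x^2   ⇒   g'(x) = 6·x^2 + 2·x
  lim(x→∞) f'(x)/g'(x) = lim(x→∞) (2·x + 1)/(6·x^2 + 2·x)
  = 0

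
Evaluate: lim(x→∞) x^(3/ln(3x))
This is an exponential indeterminate form.

For exponential indeterminate forms, take the natural log:
  Let L = lim(x→∞) x^(3/ln(3x))
  Then ln(L) = lim(x→∞) [exponent × ln(base)]
  Evaluate using L'Hôpital or standard limits, then exponentiate.
  L = e^(3)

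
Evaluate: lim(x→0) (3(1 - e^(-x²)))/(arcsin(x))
This is a 0/0 indeterminate form.

Apply L'Hôpital's rule: differentiate numerator and denominator separately.
  f(x) = 3 - 3·e^(-x^2)   ⇒   f'(x) = 6·x·e^(-x^2)
  g(x) = asin(x)   ⇒   g'(x) = 1/sqrt(1 - x^2)
  lim(x→0) f'(x)/g'(x) = lim(x→0) (6·x·e^(-x^2))/(1/sqrt(1 - x^2))
  = 0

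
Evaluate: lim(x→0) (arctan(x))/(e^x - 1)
This is a 0/0 indeterminate form.

Apply L'Hôpital's rule: differentiate numerator and denominator separately.
  f(x) = atan(x)   ⇒   f'(x) = 1/(x^2 + 1)
  g(x) = e^(x) - 1   ⇒   g'(x) = e^(x)
  lim(x→0) f'(x)/g'(x) = lim(x→0) (1/(x^2 + 1))/(e^(x))
  = 1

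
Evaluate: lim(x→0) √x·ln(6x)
This is a 0·∞ indeterminate form.

Rewrite 0·∞ as a quotient (0/0 or ∞/∞ form), then apply L'Hôpital's rule:
  lim(x→0) √x·ln(6x) = 0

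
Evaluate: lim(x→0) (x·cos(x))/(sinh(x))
This is a 0/0 indeterminate form.

Apply L'Hôpital's rule: differentiate numerator and denominator separately.
  f(x) = x·cos(x)   ⇒   f'(x) = -x·sin(x) + cos(x)
  g(x) = sinh(x)   ⇒   g'(x) = cosh(x)
  lim(x→0) f'(x)/g'(x) = lim(x→0) (-x·sin(x) + cos(x))/(cosh(x))
  = 1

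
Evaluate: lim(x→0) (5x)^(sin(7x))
This is an exponential indeterminate form.

For exponential indeterminate forms, take the natural log:
  Let L = lim(x→0) (5x)^(sin(7x))
  Then ln(L) = lim(x→0) [exponent × ln(base)]
  Evaluate using L'Hôpital or standard limits, then exponentiate.
  L = 1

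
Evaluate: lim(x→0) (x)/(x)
This is a 0/0 indeterminate form.

Apply L'Hôpital's rule: differentiate numerator and denominator separately.
  f(x) = x   ⇒   f'(x) = 1
  g(x) = x   ⇒   g'(x) = 1
  lim(x→0) f'(x)/g'(x) = lim(x→0) (1)/(1)
  = 1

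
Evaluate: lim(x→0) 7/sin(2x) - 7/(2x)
This is an ∞-∞ indeterminate form.

Combine fractions or rationalize to convert ∞-∞ to 0/0 form:
  lim(x→0) 7/sin(2x) - 7/(2x) = 0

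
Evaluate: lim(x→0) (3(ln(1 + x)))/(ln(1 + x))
This is a 0/0 indeterminate form.

Apply L'Hôpital's rule: differentiate numerator and denominator separately.
  f(x) = 3·ln(x + 1)   ⇒   f'(x) = 3/(x + 1)
  g(x) = ln(x + 1)   ⇒   g'(x) = 1/(x + 1)
  lim(x→0) f'(x)/g'(x) = lim(x→0) (3/(x + 1))/(1/(x + 1))
  = 3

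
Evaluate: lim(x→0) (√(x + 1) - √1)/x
This is a standard limit.

Factor or rationalize the expression:
  lim(x→0) (√(x + 1) - √1)/x = 1/2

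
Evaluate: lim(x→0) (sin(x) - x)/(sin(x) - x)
This is a 0/0 indeterminate form.

Apply L'Hôpital's rule: differentiate numerator and denominator separately.
  f(x) = -x + sin(x)   ⇒   f'(x) = cos(x) - 1
  g(x) = -x + sin(x)   ⇒   g'(x) = cos(x) - 1
  lim(x→0) f'(x)/g'(x) = lim(x→0) (cos(x) - 1)/(cos(x) - 1)
  = 1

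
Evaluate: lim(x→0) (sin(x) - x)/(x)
This is a 0/0 indeterminate form.

Apply L'Hôpital's rule: differentiate numerator and denominator separately.
  f(x) = -x + sin(x)   ⇒   f'(x) = cos(x) - 1
  g(x) = x   ⇒   g'(x) = 1
  lim(x→0) f'(x)/g'(x) = lim(x→0) (cos(x) - 1)/(1)
  = 0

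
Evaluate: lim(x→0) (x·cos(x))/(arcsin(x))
This is a 0/0 indeterminate form.

Apply L'Hôpital's rule: differentiate numerator and denominator separately.
  f(x) = x·cos(x)   ⇒   f'(x) = -x·sin(x) + cos(x)
  g(x) = asin(x)   ⇒   g'(x) = 1/sqrt(1 - x^2)
  lim(x→0) f'(x)/g'(x) = lim(x→0) (-x·sin(x) + cos(x))/(1/sqrt(1 - x^2))
  = 1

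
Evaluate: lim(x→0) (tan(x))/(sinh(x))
This is a 0/0 indeterminate form.

Apply L'Hôpital's rule: differentiate numerator and denominator separately.
  f(x) = tan(x)   ⇒   f'(x) = tan(x)^2 + 1
  g(x) = sinh(x)   ⇒   g'(x) = cosh(x)
  lim(x→0) f'(x)/g'(x) = lim(x→0) (tan(x)^2 + 1)/(cosh(x))
  = 1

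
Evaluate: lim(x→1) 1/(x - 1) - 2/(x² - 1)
This is an ∞-∞ indeterminate form.

Combine fractions or rationalize to convert ∞-∞ to 0/0 form:
  lim(x→1) 1/(x - 1) - 2/(x² - 1) = 1/2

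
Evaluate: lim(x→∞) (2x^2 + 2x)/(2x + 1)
This is an ∞/∞ indeterminate form.

Apply L'Hôpital's rule: differentiate numerator and denominator separately.
  f(x) = 2·x^2 + 2·x   ⇒   f'(x) = 4·x + 2
  g(x) = 2·x + 1   ⇒   g'(x) = 2
  lim(x→∞) f'(x)/g'(x) = lim(x→∞) (4·x + 2)/(2)
  = ∞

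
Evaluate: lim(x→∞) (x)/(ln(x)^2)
This is an ∞/∞ indeterminate form.

Apply L'Hôpital's rule: differentiate numerator and denominator separately.
  f(x) = x   ⇒   f'(x) = 1
  g(x) = ln(x)^2   ⇒   g'(x) = 2·ln(x)/x
  lim(x→∞) f'(x)/g'(x) = lim(x→∞) (1)/(2·ln(x)/x)
  = ∞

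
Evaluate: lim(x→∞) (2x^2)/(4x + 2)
This is an ∞/∞ indeterminate form.

Apply L'Hôpital's rule: differentiate numerator and denominator separately.
  f(x) = 2·x^2   ⇒   f'(x) = 4·x
  g(x) = 4·x + 2   ⇒   g'(x) = 4
  lim(x→∞) f'(x)/g'(x) = lim(x→∞) (4·x)/(4)
  = ∞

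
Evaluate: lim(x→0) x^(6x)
This is an exponential indeterminate form.

For exponential indeterminate forms, take the natural log:
  Let L = lim(x→0) x^(6x)
  Then ln(L) = lim(x→0) [exponent × ln(base)]
  Evaluate using L'Hôpital or standard limits, then exponentiate.
  L = 1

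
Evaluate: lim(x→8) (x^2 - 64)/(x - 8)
This is a standard limit.

Factor or rationalize the expression:
  lim(x→8) (x^2 - 64)/(x - 8) = 16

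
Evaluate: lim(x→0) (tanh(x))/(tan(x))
This is a 0/0 indeterminate form.

Apply L'Hôpital's rule: differentiate numerator and denominator separately.
  f(x) = tanh(x)   ⇒   f'(x) = 1 - tanh(x)^2
  g(x) = tan(x)   ⇒   g'(x) = tan(x)^2 + 1
  lim(x→0) f'(x)/g'(x) = lim(x→0) (1 - tanh(x)^2)/(tan(x)^2 + 1)
  = 1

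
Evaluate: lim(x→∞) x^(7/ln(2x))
This is an exponential indeterminate form.

For exponential indeterminate forms, take the natural log:
  Let L = lim(x→∞) x^(7/ln(2x))
  Then ln(L) = lim(x→∞) [exponent × ln(base)]
  Evaluate using L'Hôpital or standard limits, then exponentiate.
  L = e^(7)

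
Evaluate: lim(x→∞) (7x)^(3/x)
This is an exponential indeterminate form.

For exponential indeterminate forms, take the natural log:
  Let L = lim(x→∞) (7x)^(3/x)
  Then ln(L) = lim(x→∞) [exponent × ln(base)]
  Evaluate using L'Hôpital or standard limits, then exponentiate.
  L = 1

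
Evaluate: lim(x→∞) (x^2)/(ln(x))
This is an ∞/∞ indeterminate form.

Apply L'Hôpital's rule: differentiate numerator and denominator separately.
  f(x) = x^2   ⇒   f'(x) = 2·x
  g(x) = ln(x)   ⇒   g'(x) = 1/x
  lim(x→∞) f'(x)/g'(x) = lim(x→∞) (2·x)/(1/x)
  = ∞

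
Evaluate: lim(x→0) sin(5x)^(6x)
This is an exponential indeterminate form.

For exponential indeterminate forms, take the natural log:
  Let L = lim(x→0) sin(5x)^(6x)
  Then ln(L) = lim(x→0) [exponent × ln(base)]
  Evaluate using L'Hôpital or standard limits, then exponentiate.
  L = 1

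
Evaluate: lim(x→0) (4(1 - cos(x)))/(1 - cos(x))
This is a 0/0 indeterminate form.

Apply L'Hôpital's rule: differentiate numerator and denominator separately.
  f(x) = 4 - 4·cos(x)   ⇒   f'(x) = 4·sin(x)
  g(x) = 1 - cos(x)   ⇒   g'(x) = sin(x)
  lim(x→0) f'(x)/g'(x) = lim(x→0) (4·sin(x))/(sin(x))
  = 4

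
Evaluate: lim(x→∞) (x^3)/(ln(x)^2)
This is an ∞/∞ indeterminate form.

Apply L'Hôpital's rule: differentiate numerator and denominator separately.
  f(x) = x^3   ⇒   f'(x) = 3·x^2
  g(x) = ln(x)^2   ⇒   g'(x) = 2·ln(x)/x
  lim(x→∞) f'(x)/g'(x) = lim(x→∞) (3·x^2)/(2·ln(x)/x)
  = ∞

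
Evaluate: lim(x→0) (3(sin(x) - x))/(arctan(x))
This is a 0/0 indeterminate form.

Apply L'Hôpital's rule: differentiate numerator and denominator separately.
  f(x) = -3·x + 3·sin(x)   ⇒   f'(x) = 3·cos(x) - 3
  g(x) = atan(x)   ⇒   g'(x) = 1/(x^2 + 1)
  lim(x→0) f'(x)/g'(x) = lim(x→0) (3·cos(x) - 3)/(1/(x^2 + 1))
  = 0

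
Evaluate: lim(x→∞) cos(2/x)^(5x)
This is an exponential indeterminate form.

For exponential indeterminate forms, take the natural log:
  Let L = lim(x→∞) cos(2/x)^(5x)
  Then ln(L) = lim(x→∞) [exponent × ln(base)]
  Evaluate using L'Hôpital or standard limits, then exponentiate.
  L = 1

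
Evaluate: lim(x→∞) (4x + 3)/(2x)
This is an ∞/∞ indeterminate form.

Apply L'Hôpital's rule: differentiate numerator and denominator separately.
  f(x) = 4·x + 3   ⇒   f'(x) = 4
  g(x) = 2·x   ⇒   g'(x) = 2
  lim(x→∞) f'(x)/g'(x) = lim(x→∞) (4)/(2)
  = 2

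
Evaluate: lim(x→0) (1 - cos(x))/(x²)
This is a 0/0 indeterminate form.

Apply L'Hôpital's rule: differentiate numerator and denominator separately.
  f(x) = 1 - cos(x)   ⇒   f'(x) = sin(x)
  g(x) = x^2   ⇒   g'(x) = 2·x
  lim(x→0) f'(x)/g'(x) = lim(x→0) (sin(x))/(2·x)
  = 1/2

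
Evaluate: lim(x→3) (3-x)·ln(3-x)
This is a 0·∞ indeterminate form.

Rewrite 0·∞ as a quotient (0/0 or ∞/∞ form), then apply L'Hôpital's rule:
  lim(x→3) (3-x)·ln(3-x) = 0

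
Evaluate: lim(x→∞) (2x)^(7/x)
This is an exponential indeterminate form.

For exponential indeterminate forms, take the natural log:
  Let L = lim(x→∞) (2x)^(7/x)
  Then ln(L) = lim(x→∞) [exponent × ln(base)]
  Evaluate using L'Hôpital or standard limits, then exponentiate.
  L = 1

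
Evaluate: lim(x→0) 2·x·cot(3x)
This is a 0·∞ indeterminate form.

Rewrite 0·∞ as a quotient (0/0 or ∞/∞ form), then apply L'Hôpital's rule:
  lim(x→0) 2·x·cot(3x) = 2/3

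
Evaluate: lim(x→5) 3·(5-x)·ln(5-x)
This is a 0·∞ indeterminate form.

Rewrite 0·∞ as a quotient (0/0 or ∞/∞ form), then apply L'Hôpital's rule:
  lim(x→5) 3·(5-x)·ln(5-x) = 0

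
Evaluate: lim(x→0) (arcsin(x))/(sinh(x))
This is a 0/0 indeterminate form.

Apply L'Hôpital's rule: differentiate numerator and denominator separately.
  f(x) = asin(x)   ⇒   f'(x) = 1/sqrt(1 - x^2)
  g(x) = sinh(x)   ⇒   g'(x) = cosh(x)
  lim(x→0) f'(x)/g'(x) = lim(x→0) (1/sqrt(1 - x^2))/(cosh(x))
  = 1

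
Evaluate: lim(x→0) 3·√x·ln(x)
This is a 0·∞ indeterminate form.

Rewrite 0·∞ as a quotient (0/0 or ∞/∞ form), then apply L'Hôpital's rule:
  lim(x→0) 3·√x·ln(x) = 0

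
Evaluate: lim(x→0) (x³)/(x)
This is a 0/0 indeterminate form.

Apply L'Hôpital's rule: differentiate numerator and denominator separately.
  f(x) = x^3   ⇒   f'(x) = 3·x^2
  g(x) = x   ⇒   g'(x) = 1
  lim(x→0) f'(x)/g'(x) = lim(x→0) (3·x^2)/(1)
  = 0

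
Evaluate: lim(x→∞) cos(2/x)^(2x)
This is an exponential indeterminate form.

For exponential indeterminate forms, take the natural log:
  Let L = lim(x→∞) cos(2/x)^(2x)
  Then ln(L) = lim(x→∞) [exponent × ln(base)]
  Evaluate using L'Hôpital or standard limits, then exponentiate.
  L = 1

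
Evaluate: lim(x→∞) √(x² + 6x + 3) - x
This is an ∞-∞ indeterminate form.

Combine fractions or rationalize to convert ∞-∞ to 0/0 form:
  lim(x→∞) √(x² + 6x + 3) - x = 3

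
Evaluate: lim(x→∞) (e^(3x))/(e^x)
This is an ∞/∞ indeterminate form.

Apply L'Hôpital's rule: differentiate numerator and denominator separately.
  f(x) = e^(3·x)   ⇒   f'(x) = 3·e^(3·x)
  g(x) = e^(x)   ⇒   g'(x) = e^(x)
  lim(x→∞) f'(x)/g'(x) = lim(x→∞) (3·e^(3·x))/(e^(x))
  = ∞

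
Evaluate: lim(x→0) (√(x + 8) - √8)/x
This is a standard limit.

Factor or rationalize the expression:
  lim(x→0) (√(x + 8) - √8)/x = sqrt(2)/8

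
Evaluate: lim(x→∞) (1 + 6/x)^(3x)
This is an exponential indeterminate form.

For exponential indeterminate forms, take the natural log:
  Let L = lim(x→∞) (1 + 6/x)^(3x)
  Then ln(L) = lim(x→∞) [exponent × ln(base)]
  Evaluate using L'Hôpital or standard limits, then exponentiate.
  L = e^(18)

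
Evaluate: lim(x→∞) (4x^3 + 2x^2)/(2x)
This is an ∞/∞ indeterminate form.

Apply L'Hôpital's rule: differentiate numerator and denominator separately.
  f(x) = 4·x^3 + 2·x^2   ⇒   f'(x) = 12·x^2 + 4·x
  g(x) = 2·x   ⇒   g'(x) = 2
  lim(x→∞) f'(x)/g'(x) = lim(x→∞) (12·x^2 + 4·x)/(2)
  = ∞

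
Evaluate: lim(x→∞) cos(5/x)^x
This is an exponential indeterminate form.

For exponential indeterminate forms, take the natural log:
  Let L = lim(x→∞) cos(5/x)^x
  Then ln(L) = lim(x→∞) [exponent × ln(base)]
  Evaluate using L'Hôpital or standard limits, then exponentiate.
  L = 1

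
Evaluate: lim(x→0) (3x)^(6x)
This is an exponential indeterminate form.

For exponential indeterminate forms, take the natural log:
  Let L = lim(x→0) (3x)^(6x)
  Then ln(L) = lim(x→0) [exponent × ln(base)]
  Evaluate using L'Hôpital or standard limits, then exponentiate.
  L = 1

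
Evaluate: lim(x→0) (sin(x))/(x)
This is a 0/0 indeterminate form.

Apply L'Hôpital's rule: differentiate numerator and denominator separately.
  f(x) = sin(x)   ⇒   f'(x) = cos(x)
  g(x) = x   ⇒   g'(x) = 1
  lim(x→0) f'(x)/g'(x) = lim(x→0) (cos(x))/(1)
  = 1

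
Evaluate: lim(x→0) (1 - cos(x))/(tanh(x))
This is a 0/0 indeterminate form.

Apply L'Hôpital's rule: differentiate numerator and denominator separately.
  f(x) = 1 - cos(x)   ⇒   f'(x) = sin(x)
  g(x) = tanh(x)   ⇒   g'(x) = 1 - tanh(x)^2
  lim(x→0) f'(x)/g'(x) = lim(x→0) (sin(x))/(1 - tanh(x)^2)
  = 0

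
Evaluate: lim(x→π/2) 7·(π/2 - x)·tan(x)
This is a 0·∞ indeterminate form.

Rewrite 0·∞ as a quotient (0/0 or ∞/∞ form), then apply L'Hôpital's rule:
  lim(x→π/2) 7·(π/2 - x)·tan(x) = 7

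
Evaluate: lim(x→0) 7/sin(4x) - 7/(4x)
This is an ∞-∞ indeterminate form.

Combine fractions or rationalize to convert ∞-∞ to 0/0 form:
  lim(x→0) 7/sin(4x) - 7/(4x) = 0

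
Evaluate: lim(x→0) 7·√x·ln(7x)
This is a 0·∞ indeterminate form.

Rewrite 0·∞ as a quotient (0/0 or ∞/∞ form), then apply L'Hôpital's rule:
  lim(x→0) 7·√x·ln(7x) = 0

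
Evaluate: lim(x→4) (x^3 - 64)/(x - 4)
This is a standard limit.

Factor or rationalize the expression:
  lim(x→4) (x^3 - 64)/(x - 4) = 48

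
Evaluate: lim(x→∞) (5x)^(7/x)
This is an exponential indeterminate form.

For exponential indeterminate forms, take the natural log:
  Let L = lim(x→∞) (5x)^(7/x)
  Then ln(L) = lim(x→∞) [exponent × ln(base)]
  Evaluate using L'Hôpital or standard limits, then exponentiate.
  L = 1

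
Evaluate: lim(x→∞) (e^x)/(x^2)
This is an ∞/∞ indeterminate form.

Apply L'Hôpital's rule: differentiate numerator and denominator separately.
  f(x) = e^(x)   ⇒   f'(x) = e^(x)
  g(x) = x^2   ⇒   g'(x) = 2·x
  lim(x→∞) f'(x)/g'(x) = lim(x→∞) (e^(x))/(2·x)
  = ∞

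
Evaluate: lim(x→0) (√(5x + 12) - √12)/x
This is a standard limit.

Factor or rationalize the expression:
  lim(x→0) (√(5x + 12) - √12)/x = 5·sqrt(3)/12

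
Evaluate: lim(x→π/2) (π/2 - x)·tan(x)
This is a 0·∞ indeterminate form.

Rewrite 0·∞ as a quotient (0/0 or ∞/∞ form), then apply L'Hôpital's rule:
  lim(x→π/2) (π/2 - x)·tan(x) = 1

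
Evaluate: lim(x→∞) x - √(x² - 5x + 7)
This is an ∞-∞ indeterminate form.

Combine fractions or rationalize to convert ∞-∞ to 0/0 form:
  lim(x→∞) x - √(x² - 5x + 7) = 5/2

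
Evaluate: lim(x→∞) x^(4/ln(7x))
This is an exponential indeterminate form.

For exponential indeterminate forms, take the natural log:
  Let L = lim(x→∞) x^(4/ln(7x))
  Then ln(L) = lim(x→∞) [exponent × ln(base)]
  Evaluate using L'Hôpital or standard limits, then exponentiate.
  L = e^(4)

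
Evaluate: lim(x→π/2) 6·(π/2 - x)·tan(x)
This is a 0·∞ indeterminate form.

Rewrite 0·∞ as a quotient (0/0 or ∞/∞ form), then apply L'Hôpital's rule:
  lim(x→π/2) 6·(π/2 - x)·tan(x) = 6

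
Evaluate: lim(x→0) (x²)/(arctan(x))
This is a 0/0 indeterminate form.

Apply L'Hôpital's rule: differentiate numerator and denominator separately.
  f(x) = x^2   ⇒   f'(x) = 2·x
  g(x) = atan(x)   ⇒   g'(x) = 1/(x^2 + 1)
  lim(x→0) f'(x)/g'(x) = lim(x→0) (2·x)/(1/(x^2 + 1))
  = 0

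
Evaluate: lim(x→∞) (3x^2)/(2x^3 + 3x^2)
This is an ∞/∞ indeterminate form.

Apply L'Hôpital's rule: differentiate numerator and denominator separately.
  f(x) = 3·x^2   ⇒   f'(x) = 6·x
  g(x) = 2·x^3 + 3·x^2   ⇒   g'(x) = 6·x^2 + 6·x
  lim(x→∞) f'(x)/g'(x) = lim(x→∞) (6·x)/(6·x^2 + 6·x)
  = 0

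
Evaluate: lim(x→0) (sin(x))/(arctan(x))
This is a 0/0 indeterminate form.

Apply L'Hôpital's rule: differentiate numerator and denominator separately.
  f(x) = sin(x)   ⇒   f'(x) = cos(x)
  g(x) = atan(x)   ⇒   g'(x) = 1/(x^2 + 1)
  lim(x→0) f'(x)/g'(x) = lim(x→0) (cos(x))/(1/(x^2 + 1))
  = 1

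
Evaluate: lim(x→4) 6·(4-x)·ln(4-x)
This is a 0·∞ indeterminate form.

Rewrite 0·∞ as a quotient (0/0 or ∞/∞ form), then apply L'Hôpital's rule:
  lim(x→4) 6·(4-x)·ln(4-x) = 0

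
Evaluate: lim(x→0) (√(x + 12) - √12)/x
This is a standard limit.

Factor or rationalize the expression:
  lim(x→0) (√(x + 12) - √12)/x = sqrt(3)/12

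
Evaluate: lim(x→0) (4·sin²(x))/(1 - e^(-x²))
This is a 0/0 indeterminate form.

Apply L'Hôpital's rule: differentiate numerator and denominator separately.
  f(x) = 4·sin(x)^2   ⇒   f'(x) = 8·sin(x)·cos(x)
  g(x) = 1 - e^(-x^2)   ⇒   g'(x) = 2·x·e^(-x^2)
  lim(x→0) f'(x)/g'(x) = lim(x→0) (8·sin(x)·cos(x))/(2·x·e^(-x^2))
  = 4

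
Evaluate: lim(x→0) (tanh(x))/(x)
This is a 0/0 indeterminate form.

Apply L'Hôpital's rule: differentiate numerator and denominator separately.
  f(x) = tanh(x)   ⇒   f'(x) = 1 - tanh(x)^2
  g(x) = x   ⇒   g'(x) = 1
  lim(x→0) f'(x)/g'(x) = lim(x→0) (1 - tanh(x)^2)/(1)
  = 1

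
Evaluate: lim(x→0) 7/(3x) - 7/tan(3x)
This is an ∞-∞ indeterminate form.

Combine fractions or rationalize to convert ∞-∞ to 0/0 form:
  lim(x→0) 7/(3x) - 7/tan(3x) = 0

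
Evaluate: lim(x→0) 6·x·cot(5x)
This is a 0·∞ indeterminate form.

Rewrite 0·∞ as a quotient (0/0 or ∞/∞ form), then apply L'Hôpital's rule:
  lim(x→0) 6·x·cot(5x) = 6/5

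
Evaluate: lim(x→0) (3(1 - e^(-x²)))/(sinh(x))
This is a 0/0 indeterminate form.

Apply L'Hôpital's rule: differentiate numerator and denominator separately.
  f(x) = 3 - 3·e^(-x^2)   ⇒   f'(x) = 6·x·e^(-x^2)
  g(x) = sinh(x)   ⇒   g'(x) = cosh(x)
  lim(x→0) f'(x)/g'(x) = lim(x→0) (6·x·e^(-x^2))/(cosh(x))
  = 0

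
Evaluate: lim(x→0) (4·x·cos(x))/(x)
This is a 0/0 indeterminate form.

Apply L'Hôpital's rule: differentiate numerator and denominator separately.
  f(x) = 4·x·cos(x)   ⇒   f'(x) = -4·x·sin(x) + 4·cos(x)
  g(x) = x   ⇒   g'(x) = 1
  lim(x→0) f'(x)/g'(x) = lim(x→0) (-4·x·sin(x) + 4·cos(x))/(1)
  = 4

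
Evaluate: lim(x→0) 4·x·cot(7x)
This is a 0·∞ indeterminate form.

Rewrite 0·∞ as a quotient (0/0 or ∞/∞ form), then apply L'Hôpital's rule:
  lim(x→0) 4·x·cot(7x) = 4/7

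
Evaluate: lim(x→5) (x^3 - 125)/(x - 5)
This is a standard limit.

Factor or rationalize the expression:
  lim(x→5) (x^3 - 125)/(x - 5) = 75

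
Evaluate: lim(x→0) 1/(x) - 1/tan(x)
This is an ∞-∞ indeterminate form.

Combine fractions or rationalize to convert ∞-∞ to 0/0 form:
  lim(x→0) 1/(x) - 1/tan(x) = 0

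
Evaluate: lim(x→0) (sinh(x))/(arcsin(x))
This is a 0/0 indeterminate form.

Apply L'Hôpital's rule: differentiate numerator and denominator separately.
  f(x) = sinh(x)   ⇒   f'(x) = cosh(x)
  g(x) = asin(x)   ⇒   g'(x) = 1/sqrt(1 - x^2)
  lim(x→0) f'(x)/g'(x) = lim(x→0) (cosh(x))/(1/sqrt(1 - x^2))
  = 1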